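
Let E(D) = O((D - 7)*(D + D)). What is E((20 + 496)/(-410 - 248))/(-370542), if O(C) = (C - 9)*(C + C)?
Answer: -152985955044/723552057300317 ≈ -0.00021144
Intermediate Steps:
O(C) = 2*C*(-9 + C) (O(C) = (-9 + C)*(2*C) = 2*C*(-9 + C))
E(D) = 4*D*(-9 + 2*D*(-7 + D))*(-7 + D) (E(D) = 2*((D - 7)*(D + D))*(-9 + (D - 7)*(D + D)) = 2*((-7 + D)*(2*D))*(-9 + (-7 + D)*(2*D)) = 2*(2*D*(-7 + D))*(-9 + 2*D*(-7 + D)) = 4*D*(-9 + 2*D*(-7 + D))*(-7 + D))
E((20 + 496)/(-410 - 248))/(-370542) = (4*((20 + 496)/(-410 - 248))*(-9 + 2*((20 + 496)/(-410 - 248))*(-7 + (20 + 496)/(-410 - 248)))*(-7 + (20 + 496)/(-410 - 248)))/(-370542) = (4*(516/(-658))*(-9 + 2*(516/(-658))*(-7 + 516/(-658)))*(-7 + 516/(-658)))*(-1/370542) = (4*(516*(-1/658))*(-9 + 2*(516*(-1/658))*(-7 + 516*(-1/658)))*(-7 + 516*(-1/658)))*(-1/370542) = (4*(-258/329)*(-9 + 2*(-258/329)*(-7 - 258/329))*(-7 - 258/329))*(-1/370542) = (4*(-258/329)*(-9 + 2*(-258/329)*(-2561/329))*(-2561/329))*(-1/370542) = (4*(-258/329)*(-9 + 1321476/108241)*(-2561/329))*(-1/370542) = (4*(-258/329)*(347307/108241)*(-2561/329))*(-1/370542) = (917915730264/11716114081)*(-1/370542) = -152985955044/723552057300317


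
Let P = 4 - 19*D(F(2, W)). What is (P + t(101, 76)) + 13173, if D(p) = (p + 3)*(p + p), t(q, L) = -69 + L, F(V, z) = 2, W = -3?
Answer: 12804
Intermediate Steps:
D(p) = 2*p*(3 + p) (D(p) = (3 + p)*(2*p) = 2*p*(3 + p))
P = -376 (P = 4 - 38*2*(3 + 2) = 4 - 38*2*5 = 4 - 19*20 = 4 - 380 = -376)
(P + t(101, 76)) + 13173 = (-376 + (-69 + 76)) + 13173 = (-376 + 7) + 13173 = -369 + 13173 = 12804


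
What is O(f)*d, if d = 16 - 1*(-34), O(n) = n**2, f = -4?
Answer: 800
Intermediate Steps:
d = 50 (d = 16 + 34 = 50)
O(f)*d = (-4)**2*50 = 16*50 = 800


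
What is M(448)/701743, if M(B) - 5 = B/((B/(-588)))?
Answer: -583/701743 ≈ -0.00083079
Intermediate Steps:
M(B) = -583 (M(B) = 5 + B/((B/(-588))) = 5 + B/((B*(-1/588))) = 5 + B/((-B/588)) = 5 + B*(-588/B) = 5 - 588 = -583)
M(448)/701743 = -583/701743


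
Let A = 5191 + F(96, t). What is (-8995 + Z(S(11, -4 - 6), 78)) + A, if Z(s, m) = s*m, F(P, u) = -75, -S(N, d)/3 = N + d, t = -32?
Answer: -4113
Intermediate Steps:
S(N, d) = -3*N - 3*d (S(N, d) = -3*(N + d) = -3*N - 3*d)
Z(s, m) = m*s
A = 5116 (A = 5191 - 75 = 5116)
(-8995 + Z(S(11, -4 - 6), 78)) + A = (-8995 + 78*(-3*11 - 3*(-4 - 6))) + 5116 = (-8995 + 78*(-33 - 3*(-10))) + 5116 = (-8995 + 78*(-33 + 30)) + 5116 = (-8995 + 78*(-3)) + 5116 = (-8995 - 234) + 5116 = -9229 + 5116 = -4113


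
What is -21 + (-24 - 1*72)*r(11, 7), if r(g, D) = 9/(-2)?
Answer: 411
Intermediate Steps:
r(g, D) = -9/2 (r(g, D) = 9*(-1/2) = -9/2)
-21 + (-24 - 1*72)*r(11, 7) = -21 + (-24 - 1*72)*(-9/2) = -21 + (-24 - 72)*(-9/2) = -21 - 96*(-9/2) = -21 + 432 = 411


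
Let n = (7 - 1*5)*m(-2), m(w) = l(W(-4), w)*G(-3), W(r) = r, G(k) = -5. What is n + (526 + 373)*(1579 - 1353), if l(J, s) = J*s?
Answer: 203094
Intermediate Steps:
m(w) = 20*w (m(w) = -4*w*(-5) = 20*w)
n = -80 (n = (7 - 1*5)*(20*(-2)) = (7 - 5)*(-40) = 2*(-40) = -80)
n + (526 + 373)*(1579 - 1353) = -80 + (526 + 373)*(1579 - 1353) = -80 + 899*226 = -80 + 203174 = 203094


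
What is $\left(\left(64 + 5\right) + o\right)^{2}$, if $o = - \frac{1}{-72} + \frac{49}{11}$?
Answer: $\frac{3385726969}{627264} \approx 5397.6$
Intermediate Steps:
$o = \frac{3539}{792}$ ($o = \left(-1\right) \left(- \frac{1}{72}\right) + 49 \cdot \frac{1}{11} = \frac{1}{72} + \frac{49}{11} = \frac{3539}{792} \approx 4.4684$)
$\left(\left(64 + 5\right) + o\right)^{2} = \left(\left(64 + 5\right) + \frac{3539}{792}\right)^{2} = \left(69 + \frac{3539}{792}\right)^{2} = \left(\frac{58187}{792}\right)^{2} = \frac{3385726969}{627264}$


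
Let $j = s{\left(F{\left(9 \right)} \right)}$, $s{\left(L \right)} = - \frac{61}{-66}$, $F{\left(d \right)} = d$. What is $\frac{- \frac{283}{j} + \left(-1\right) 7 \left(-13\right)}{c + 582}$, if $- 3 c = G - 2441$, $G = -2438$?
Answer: $- \frac{39381}{404125} \approx -0.097448$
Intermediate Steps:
$c = \frac{4879}{3}$ ($c = - \frac{-2438 - 2441}{3} = \left(- \frac{1}{3}\right) \left(-4879\right) = \frac{4879}{3} \approx 1626.3$)
$s{\left(L \right)} = \frac{61}{66}$ ($s{\left(L \right)} = \left(-61\right) \left(- \frac{1}{66}\right) = \frac{61}{66}$)
$j = \frac{61}{66} \approx 0.92424$
$\frac{- \frac{283}{j} + \left(-1\right) 7 \left(-13\right)}{c + 582} = \frac{- \frac{283}{\frac{61}{66}} + \left(-1\right) 7 \left(-13\right)}{\frac{4879}{3} + 582} = \frac{\left(-283\right) \frac{66}{61} - -91}{\frac{6625}{3}} = \left(- \frac{18678}{61} + 91\right) \frac{3}{6625} = \left(- \frac{13127}{61}\right) \frac{3}{6625} = - \frac{39381}{404125}$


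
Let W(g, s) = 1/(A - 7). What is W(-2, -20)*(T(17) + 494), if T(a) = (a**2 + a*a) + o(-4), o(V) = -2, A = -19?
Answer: -535/13 ≈ -41.154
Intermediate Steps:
W(g, s) = -1/26 (W(g, s) = 1/(-19 - 7) = 1/(-26) = -1/26)
T(a) = -2 + 2*a**2 (T(a) = (a**2 + a*a) - 2 = (a**2 + a**2) - 2 = 2*a**2 - 2 = -2 + 2*a**2)
W(-2, -20)*(T(17) + 494) = -((-2 + 2*17**2) + 494)/26 = -((-2 + 2*289) + 494)/26 = -((-2 + 578) + 494)/26 = -(576 + 494)/26 = -1/26*1070 = -535/13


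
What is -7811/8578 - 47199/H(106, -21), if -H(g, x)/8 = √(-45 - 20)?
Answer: -7811/8578 - 47199*I*√65/520 ≈ -0.91059 - 731.79*I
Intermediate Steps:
H(g, x) = -8*I*√65 (H(g, x) = -8*√(-45 - 20) = -8*I*√65)
-7811/8578 - 47199/H(106, -21) = -7811/8578 - 47199*I*√65/520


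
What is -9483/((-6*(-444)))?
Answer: -3161/888 ≈ -3.5597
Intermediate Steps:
-9483/((-6*(-444))) = -9483/2664 = -9483*1/2664 = -3161/888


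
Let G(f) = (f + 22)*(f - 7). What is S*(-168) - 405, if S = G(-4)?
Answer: 32859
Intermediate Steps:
G(f) = (-7 + f)*(22 + f) (G(f) = (22 + f)*(-7 + f) = (-7 + f)*(22 + f))
S = -198 (S = -154 + (-4)**2 + 15*(-4) = -154 + 16 - 60 = -198)
S*(-168) - 405 = -198*(-168) - 405 = 33264 - 405 = 32859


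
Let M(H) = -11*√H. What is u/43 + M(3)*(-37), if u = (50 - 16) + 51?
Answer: 85/43 + 407*√3 ≈ 706.92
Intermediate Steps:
u = 85 (u = 34 + 51 = 85)
u/43 + M(3)*(-37) = 85/43 - 11*√3*(-37) = 85*(1/43) + 407*√3 = 85/43 + 407*√3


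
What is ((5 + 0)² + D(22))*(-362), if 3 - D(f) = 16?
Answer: -4344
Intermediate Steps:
D(f) = -13 (D(f) = 3 - 1*16 = 3 - 16 = -13)
((5 + 0)² + D(22))*(-362) = ((5 + 0)² - 13)*(-362) = (5² - 13)*(-362) = (25 - 13)*(-362) = 12*(-362) = -4344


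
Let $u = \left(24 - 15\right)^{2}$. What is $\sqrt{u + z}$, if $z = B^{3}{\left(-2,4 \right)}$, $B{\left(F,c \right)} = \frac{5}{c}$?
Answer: $\frac{\sqrt{5309}}{8} \approx 9.1079$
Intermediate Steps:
$u = 81$ ($u = 9^{2} = 81$)
$z = \frac{125}{64}$ ($z = \left(\frac{5}{4}\right)^{3} = \frac{125}{64} \approx 1.9531$)
$\sqrt{u + z} = \sqrt{81 + \frac{125}{64}} = \sqrt{\frac{5309}{64}} = \frac{\sqrt{5309}}{8}$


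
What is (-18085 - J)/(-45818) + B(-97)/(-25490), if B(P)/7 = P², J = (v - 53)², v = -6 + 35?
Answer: -635510511/291975205 ≈ -2.1766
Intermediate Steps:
v = 29
J = 576 (J = (29 - 53)² = (-24)² = 576)
B(P) = 7*P²
(-18085 - J)/(-45818) + B(-97)/(-25490) = (-18085 - 1*576)/(-45818) + (7*(-97)²)/(-25490) = (-18085 - 576)*(-1/45818) + (7*9409)*(-1/25490) = -18661*(-1/45818) + 65863*(-1/25490) = 18661/45818 - 65863/25490 = -635510511/291975205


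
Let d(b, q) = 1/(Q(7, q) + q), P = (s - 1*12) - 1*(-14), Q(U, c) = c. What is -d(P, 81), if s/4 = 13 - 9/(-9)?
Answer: -1/162 ≈ -0.0061728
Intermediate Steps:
s = 56 (s = 4*(13 - 9/(-9)) = 4*(13 - 9*(-1)/9) = 4*(13 - 1*(-1)) = 4*(13 + 1) = 4*14 = 56)
P = 58 (P = (56 - 1*12) - 1*(-14) = (56 - 12) + 14 = 44 + 14 = 58)
d(b, q) = 1/(2*q) (d(b, q) = 1/(q + q) = 1/(2*q))
-d(P, 81) = -1/(2*81) = -1*1/162 = -1/162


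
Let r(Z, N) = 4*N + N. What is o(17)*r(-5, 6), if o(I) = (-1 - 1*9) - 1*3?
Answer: -390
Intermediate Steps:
r(Z, N) = 5*N
o(I) = -13 (o(I) = (-1 - 9) - 3 = -10 - 3 = -13)
o(17)*r(-5, 6) = -65*6 = -13*30 = -390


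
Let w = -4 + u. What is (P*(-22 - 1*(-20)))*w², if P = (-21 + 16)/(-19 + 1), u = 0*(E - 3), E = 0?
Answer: -80/9 ≈ -8.8889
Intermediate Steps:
u = 0 (u = 0*(0 - 3) = 0*(-3) = 0)
w = -4 (w = -4 + 0 = -4)
P = 5/18 (P = -5/(-18) = -5*(-1/18) = 5/18 ≈ 0.27778)
(P*(-22 - 1*(-20)))*w² = (5*(-22 - 1*(-20))/18)*(-4)² = (5*(-22 + 20)/18)*16 = ((5/18)*(-2))*16 = -5/9*16 = -80/9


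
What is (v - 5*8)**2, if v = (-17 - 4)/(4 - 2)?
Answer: 10201/4 ≈ 2550.3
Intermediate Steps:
v = -21/2 ≈ -10.500
(v - 5*8)**2 = (-21/2 - 5*8)**2 = (-21/2 - 40)**2 = (-101/2)**2 = 10201/4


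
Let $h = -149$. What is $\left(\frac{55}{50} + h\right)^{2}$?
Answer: $\frac{2187441}{100} \approx 21874.0$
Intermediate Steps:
$\left(\frac{55}{50} + h\right)^{2} = \left(\frac{55}{50} - 149\right)^{2} = \left(55 \cdot \frac{1}{50} - 149\right)^{2} = \left(\frac{11}{10} - 149\right)^{2} = \left(- \frac{1479}{10}\right)^{2} = \frac{2187441}{100}$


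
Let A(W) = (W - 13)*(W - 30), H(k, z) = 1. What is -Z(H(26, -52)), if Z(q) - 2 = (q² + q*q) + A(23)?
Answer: 66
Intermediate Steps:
A(W) = (-30 + W)*(-13 + W) (A(W) = (-13 + W)*(-30 + W) = (-30 + W)*(-13 + W))
Z(q) = -68 + 2*q² (Z(q) = 2 + ((q² + q*q) + (390 + 23² - 43*23)) = 2 + ((q² + q²) + (390 + 529 - 989)) = 2 + (2*q² - 70) = 2 + (-70 + 2*q²) = -68 + 2*q²)
-Z(H(26, -52)) = -(-68 + 2*1²) = -(-68 + 2*1) = -(-68 + 2) = -1*(-66) = 66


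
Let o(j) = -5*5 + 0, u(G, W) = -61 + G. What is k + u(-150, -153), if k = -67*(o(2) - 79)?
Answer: 6757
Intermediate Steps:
o(j) = -25 (o(j) = -25 + 0 = -25)
k = 6968 (k = -67*(-25 - 79) = -67*(-104) = 6968)
k + u(-150, -153) = 6968 + (-61 - 150) = 6968 - 211 = 6757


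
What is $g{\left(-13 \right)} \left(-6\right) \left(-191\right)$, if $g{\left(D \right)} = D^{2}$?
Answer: $193674$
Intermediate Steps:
$g{\left(-13 \right)} \left(-6\right) \left(-191\right) = \left(-13\right)^{2} \left(-6\right) \left(-191\right) = 169 \left(-6\right) \left(-191\right) = \left(-1014\right) \left(-191\right) = 193674$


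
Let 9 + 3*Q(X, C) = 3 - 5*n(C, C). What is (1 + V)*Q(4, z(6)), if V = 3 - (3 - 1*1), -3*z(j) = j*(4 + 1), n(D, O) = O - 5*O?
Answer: -412/3 ≈ -137.33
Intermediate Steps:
n(D, O) = -4*O
z(j) = -5*j/3 (z(j) = -j*(4 + 1)/3 = -j*5/3 = -5*j/3)
Q(X, C) = -2 + 20*C/3 (Q(X, C) = -3 + (3 - (-20)*C)/3 = -3 + (3 + 20*C)/3 = -3 + (1 + 20*C/3) = -2 + 20*C/3)
V = 1 (V = 3 - (3 - 1) = 3 - 1*2 = 3 - 2 = 1)
(1 + V)*Q(4, z(6)) = (1 + 1)*(-2 + 20*(-5/3*6)/3) = 2*(-2 + (20/3)*(-10)) = 2*(-2 - 200/3) = 2*(-206/3) = -412/3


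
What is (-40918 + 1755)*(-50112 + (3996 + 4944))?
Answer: 1612419036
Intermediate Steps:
(-40918 + 1755)*(-50112 + (3996 + 4944)) = -39163*(-50112 + 8940) = -39163*(-41172) = 1612419036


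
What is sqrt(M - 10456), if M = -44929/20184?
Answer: I*sqrt(1266532998)/348 ≈ 102.27*I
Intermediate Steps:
M = -44929/20184 (M = -44929*1/20184 = -44929/20184 ≈ -2.2260)
sqrt(M - 10456) = sqrt(-44929/20184 - 10456) = sqrt(-211088833/20184) = I*sqrt(1266532998)/348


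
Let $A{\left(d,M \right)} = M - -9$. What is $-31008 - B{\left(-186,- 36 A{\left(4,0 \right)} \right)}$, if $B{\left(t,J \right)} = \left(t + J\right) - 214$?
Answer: $-30284$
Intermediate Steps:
$A{\left(d,M \right)} = 9 + M$ ($A{\left(d,M \right)} = M + 9 = 9 + M$)
$B{\left(t,J \right)} = -214 + J + t$ ($B{\left(t,J \right)} = \left(J + t\right) - 214 = -214 + J + t$)
$-31008 - B{\left(-186,- 36 A{\left(4,0 \right)} \right)} = -31008 - \left(-214 - 36 \left(9 + 0\right) - 186\right) = -31008 - \left(-214 - 324 - 186\right) = -31008 - -724 = -31008 + 724 = -30284$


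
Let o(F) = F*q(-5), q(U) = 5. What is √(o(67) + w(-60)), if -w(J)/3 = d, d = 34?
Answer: √233 ≈ 15.264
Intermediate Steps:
o(F) = 5*F (o(F) = F*5 = 5*F)
w(J) = -102 (w(J) = -3*34 = -102)
√(o(67) + w(-60)) = √(5*67 - 102) = √(335 - 102) = √233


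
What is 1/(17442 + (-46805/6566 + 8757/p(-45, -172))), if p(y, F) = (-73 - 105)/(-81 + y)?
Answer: 584374/13810888769 ≈ 4.2313e-5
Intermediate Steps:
p(y, F) = -178/(-81 + y)
1/(17442 + (-46805/6566 + 8757/p(-45, -172))) = 1/(17442 + (-46805/6566 + 8757/((-178/(-81 - 45))))) = 1/(17442 + (-46805*1/6566 + 8757/((-178/(-126))))) = 1/(17442 + (-46805/6566 + 8757/((-178*(-1/126))))) = 1/(17442 + (-46805/6566 + 8757/(89/63))) = 1/(17442 + (-46805/6566 + 8757*(63/89))) = 1/(17442 + (-46805/6566 + 551691/89)) = 1/(17442 + 3618237461/584374) = 1/(13810888769/584374) = 584374/13810888769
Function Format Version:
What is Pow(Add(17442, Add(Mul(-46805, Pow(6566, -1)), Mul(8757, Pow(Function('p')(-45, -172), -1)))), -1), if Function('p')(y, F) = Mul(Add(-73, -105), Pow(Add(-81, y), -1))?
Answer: Rational(584374, 13810888769) ≈ 4.2313e-5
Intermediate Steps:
Function('p')(y, F) = Mul(-178, Pow(Add(-81, y), -1))
Pow(Add(17442, Add(Mul(-46805, Pow(6566, -1)), Mul(8757, Pow(Function('p')(-45, -172), -1)))), -1) = Pow(Add(17442, Add(Mul(-46805, Pow(6566, -1)), Mul(8757, Pow(Mul(-178, Pow(Add(-81, -45), -1)), -1)))), -1) = Pow(Add(17442, Add(Mul(-46805, Rational(1, 6566)), Mul(8757, Pow(Mul(-178, Pow(-126, -1)), -1)))), -1) = Pow(Add(17442, Add(Rational(-46805, 6566), Mul(8757, Pow(Mul(-178, Rational(-1, 126)), -1)))), -1) = Pow(Add(17442, Add(Rational(-46805, 6566), Mul(8757, Pow(Rational(89, 63), -1)))), -1) = Pow(Add(17442, Add(Rational(-46805, 6566), Mul(8757, Rational(63, 89)))), -1) = Pow(Add(17442, Add(Rational(-46805, 6566), Rational(551691, 89))), -1) = Pow(Add(17442, Rational(3618237461, 584374)), -1) = Pow(Rational(13810888769, 584374), -1) = Rational(584374, 13810888769)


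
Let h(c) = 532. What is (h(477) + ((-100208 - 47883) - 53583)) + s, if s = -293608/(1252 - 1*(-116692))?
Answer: -2965473207/14743 ≈ -2.0114e+5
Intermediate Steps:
s = -36701/14743 (s = -293608/(1252 + 116692) = -293608/117944 = -293608*1/117944 = -36701/14743 ≈ -2.4894)
(h(477) + ((-100208 - 47883) - 53583)) + s = (532 + ((-100208 - 47883) - 53583)) - 36701/14743 = (532 + (-148091 - 53583)) - 36701/14743 = (532 - 201674) - 36701/14743 = -201142 - 36701/14743 = -2965473207/14743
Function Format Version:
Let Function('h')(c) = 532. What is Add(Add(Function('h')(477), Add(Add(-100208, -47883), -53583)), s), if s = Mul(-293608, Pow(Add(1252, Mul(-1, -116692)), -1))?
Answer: Rational(-2965473207, 14743) ≈ -2.0114e+5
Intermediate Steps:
s = Rational(-36701, 14743) (s = Mul(-293608, Pow(Add(1252, 116692), -1)) = Mul(-293608, Pow(117944, -1)) = Mul(-293608, Rational(1, 117944)) = Rational(-36701, 14743) ≈ -2.4894)
Add(Add(Function('h')(477), Add(Add(-100208, -47883), -53583)), s) = Add(Add(532, Add(Add(-100208, -47883), -53583)), Rational(-36701, 14743)) = Add(Add(532, Add(-148091, -53583)), Rational(-36701, 14743)) = Add(Add(532, -201674), Rational(-36701, 14743)) = Add(-201142, Rational(-36701, 14743)) = Rational(-2965473207, 14743)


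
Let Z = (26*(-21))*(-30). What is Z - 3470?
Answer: 12910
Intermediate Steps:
Z = 16380 (Z = -546*(-30) = 16380)
Z - 3470 = 16380 - 3470 = 12910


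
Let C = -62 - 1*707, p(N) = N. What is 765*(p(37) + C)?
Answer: -559980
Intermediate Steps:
C = -769 (C = -62 - 707 = -769)
765*(p(37) + C) = 765*(37 - 769) = 765*(-732) = -559980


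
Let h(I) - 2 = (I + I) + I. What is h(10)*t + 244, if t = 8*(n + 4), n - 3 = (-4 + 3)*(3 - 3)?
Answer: 2036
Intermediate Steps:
n = 3 (n = 3 + (-4 + 3)*(3 - 3) = 3 - 1*0 = 3 + 0 = 3)
h(I) = 2 + 3*I (h(I) = 2 + ((I + I) + I) = 2 + (2*I + I) = 2 + 3*I)
t = 56 (t = 8*(3 + 4) = 8*7 = 56)
h(10)*t + 244 = (2 + 3*10)*56 + 244 = (2 + 30)*56 + 244 = 32*56 + 244 = 1792 + 244 = 2036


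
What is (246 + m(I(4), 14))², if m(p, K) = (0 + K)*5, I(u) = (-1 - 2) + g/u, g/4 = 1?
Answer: 99856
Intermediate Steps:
g = 4 (g = 4*1 = 4)
I(u) = -3 + 4/u (I(u) = (-1 - 2) + 4/u = -3 + 4/u)
m(p, K) = 5*K (m(p, K) = K*5 = 5*K)
(246 + m(I(4), 14))² = (246 + 5*14)² = (246 + 70)² = 316² = 99856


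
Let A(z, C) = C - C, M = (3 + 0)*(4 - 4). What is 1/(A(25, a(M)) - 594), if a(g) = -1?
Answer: -1/594 ≈ -0.0016835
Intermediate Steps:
M = 0 (M = 3*0 = 0)
A(z, C) = 0
1/(A(25, a(M)) - 594) = 1/(0 - 594) = 1/(-594) = -1/594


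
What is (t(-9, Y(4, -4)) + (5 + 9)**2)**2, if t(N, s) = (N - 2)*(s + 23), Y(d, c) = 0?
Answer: 3249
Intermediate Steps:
t(N, s) = (-2 + N)*(23 + s)
(t(-9, Y(4, -4)) + (5 + 9)**2)**2 = ((-46 - 2*0 + 23*(-9) - 9*0) + (5 + 9)**2)**2 = ((-46 + 0 - 207 + 0) + 14**2)**2 = (-253 + 196)**2 = (-57)**2 = 3249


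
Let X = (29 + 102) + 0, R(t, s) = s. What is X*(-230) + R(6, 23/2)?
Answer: -60237/2 ≈ -30119.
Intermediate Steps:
X = 131 (X = 131 + 0 = 131)
X*(-230) + R(6, 23/2) = 131*(-230) + 23/2 = -30130 + 23*(1/2) = -30130 + 23/2 = -60237/2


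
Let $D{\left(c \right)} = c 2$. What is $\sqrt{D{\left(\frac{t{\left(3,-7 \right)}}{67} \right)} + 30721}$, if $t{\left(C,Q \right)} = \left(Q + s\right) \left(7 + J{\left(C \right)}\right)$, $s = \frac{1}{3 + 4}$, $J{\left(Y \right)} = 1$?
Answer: $\frac{\sqrt{6757061689}}{469} \approx 175.27$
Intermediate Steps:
$s = \frac{1}{7} \approx 0.14286$
$t{\left(C,Q \right)} = \frac{8}{7} + 8 Q$ ($t{\left(C,Q \right)} = \left(Q + \frac{1}{7}\right) \left(7 + 1\right) = \left(\frac{1}{7} + Q\right) 8 = \frac{8}{7} + 8 Q$)
$D{\left(c \right)} = 2 c$
$\sqrt{D{\left(\frac{t{\left(3,-7 \right)}}{67} \right)} + 30721} = \sqrt{2 \frac{\frac{8}{7} + 8 \left(-7\right)}{67} + 30721} = \sqrt{2 \left(\frac{8}{7} - 56\right) \frac{1}{67} + 30721} = \sqrt{2 \left(\left(- \frac{384}{7}\right) \frac{1}{67}\right) + 30721} = \sqrt{2 \left(- \frac{384}{469}\right) + 30721} = \sqrt{- \frac{768}{469} + 30721} = \sqrt{\frac{14407381}{469}} = \frac{\sqrt{6757061689}}{469}$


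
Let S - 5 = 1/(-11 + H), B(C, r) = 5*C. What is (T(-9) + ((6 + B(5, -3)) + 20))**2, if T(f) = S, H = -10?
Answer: 1380625/441 ≈ 3130.7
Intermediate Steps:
S = 104/21 (S = 5 + 1/(-11 - 10) = 5 + 1/(-21) = 5 - 1/21 = 104/21 ≈ 4.9524)
T(f) = 104/21
(T(-9) + ((6 + B(5, -3)) + 20))**2 = (104/21 + ((6 + 5*5) + 20))**2 = (104/21 + ((6 + 25) + 20))**2 = (104/21 + (31 + 20))**2 = (104/21 + 51)**2 = (1175/21)**2 = 1380625/441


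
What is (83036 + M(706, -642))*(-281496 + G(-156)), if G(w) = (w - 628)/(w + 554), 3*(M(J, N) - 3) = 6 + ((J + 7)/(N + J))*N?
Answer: -9036492634751/398 ≈ -2.2705e+10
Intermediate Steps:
M(J, N) = 5 + N*(7 + J)/(3*(J + N)) (M(J, N) = 3 + (6 + ((J + 7)/(N + J))*N)/3 = 3 + (6 + ((7 + J)/(J + N))*N)/3 = 3 + (6 + N*(7 + J)/(J + N))/3 = 3 + (2 + N*(7 + J)/(3*(J + N))) = 5 + N*(7 + J)/(3*(J + N)))
G(w) = (-628 + w)/(554 + w)
(83036 + M(706, -642))*(-281496 + G(-156)) = (83036 + (15*706 + 22*(-642) + 706*(-642))/(3*(706 - 642)))*(-281496 + (-628 - 156)/(554 - 156)) = (83036 + (⅓)*(10590 - 14124 - 453252)/64)*(-281496 - 784/398) = (83036 + (⅓)*(1/64)*(-456786))*(-281496 + (1/398)*(-784)) = (83036 - 76131/32)*(-281496 - 392/199) = (2581021/32)*(-56018096/199) = -9036492634751/398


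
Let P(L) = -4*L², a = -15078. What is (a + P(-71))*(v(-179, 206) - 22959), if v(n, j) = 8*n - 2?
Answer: 859658106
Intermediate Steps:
v(n, j) = -2 + 8*n
(a + P(-71))*(v(-179, 206) - 22959) = (-15078 - 4*(-71)²)*((-2 + 8*(-179)) - 22959) = (-15078 - 4*5041)*((-2 - 1432) - 22959) = (-15078 - 20164)*(-1434 - 22959) = -35242*(-24393) = 859658106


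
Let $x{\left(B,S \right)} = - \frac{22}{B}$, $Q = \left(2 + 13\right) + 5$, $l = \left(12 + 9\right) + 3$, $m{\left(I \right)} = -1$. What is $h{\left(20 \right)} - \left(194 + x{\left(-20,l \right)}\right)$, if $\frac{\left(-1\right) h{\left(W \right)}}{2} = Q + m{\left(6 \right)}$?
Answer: $- \frac{2331}{10} \approx -233.1$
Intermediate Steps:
$l = 24$ ($l = 21 + 3 = 24$)
$Q = 20$ ($Q = 15 + 5 = 20$)
$h{\left(W \right)} = -38$ ($h{\left(W \right)} = - 2 \left(20 - 1\right) = \left(-2\right) 19 = -38$)
$h{\left(20 \right)} - \left(194 + x{\left(-20,l \right)}\right) = -38 - \left(194 - \frac{22}{-20}\right) = -38 + \left(\left(-892 + 698\right) - \left(-22\right) \left(- \frac{1}{20}\right)\right) = -38 - \frac{1951}{10} = - \frac{2331}{10}$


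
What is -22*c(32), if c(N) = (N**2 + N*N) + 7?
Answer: -45210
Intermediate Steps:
c(N) = 7 + 2*N**2 (c(N) = (N**2 + N**2) + 7 = 2*N**2 + 7 = 7 + 2*N**2)
-22*c(32) = -22*(7 + 2*32**2) = -22*(7 + 2*1024) = -22*(7 + 2048) = -22*2055 = -45210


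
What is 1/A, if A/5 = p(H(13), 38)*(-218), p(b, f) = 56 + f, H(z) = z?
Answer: -1/102460 ≈ -9.7599e-6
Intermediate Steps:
A = -102460 (A = 5*((56 + 38)*(-218)) = 5*(94*(-218)) = 5*(-20492) = -102460)
1/A = 1/(-102460) = -1/102460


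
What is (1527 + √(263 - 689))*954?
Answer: 1456758 + 954*I*√426 ≈ 1.4568e+6 + 19690.0*I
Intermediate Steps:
(1527 + √(263 - 689))*954 = (1527 + √(-426))*954 = (1527 + I*√426)*954 = 1456758 + 954*I*√426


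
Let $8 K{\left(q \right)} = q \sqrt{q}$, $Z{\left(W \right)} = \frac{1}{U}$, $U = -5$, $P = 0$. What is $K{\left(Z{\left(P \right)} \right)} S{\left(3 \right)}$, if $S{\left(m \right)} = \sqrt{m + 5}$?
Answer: $- \frac{i \sqrt{10}}{100} \approx - 0.031623 i$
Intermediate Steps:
$S{\left(m \right)} = \sqrt{5 + m}$
$Z{\left(W \right)} = - \frac{1}{5}$ ($Z{\left(W \right)} = \frac{1}{-5} = - \frac{1}{5}$)
$K{\left(q \right)} = \frac{q^{\frac{3}{2}}}{8}$ ($K{\left(q \right)} = \frac{q \sqrt{q}}{8} = \frac{q^{\frac{3}{2}}}{8}$)
$K{\left(Z{\left(P \right)} \right)} S{\left(3 \right)} = \frac{\left(- \frac{1}{5}\right)^{\frac{3}{2}}}{8} \sqrt{5 + 3} = \frac{\left(- \frac{1}{25}\right) i \sqrt{5}}{8} \sqrt{8} = - \frac{i \sqrt{5}}{200} \cdot 2 \sqrt{2} = - \frac{i \sqrt{10}}{100}$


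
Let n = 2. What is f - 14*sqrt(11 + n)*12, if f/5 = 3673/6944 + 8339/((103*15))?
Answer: 63580801/2145696 - 168*sqrt(13) ≈ -576.10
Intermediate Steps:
f = 63580801/2145696 (f = 5*(3673/6944 + 8339/((103*15))) = 5*(3673*(1/6944) + 8339/1545) = 5*(3673/6944 + 8339*(1/1545)) = 5*(3673/6944 + 8339/1545) = 5*(63580801/10728480) = 63580801/2145696 ≈ 29.632)
f - 14*sqrt(11 + n)*12 = 63580801/2145696 - 14*sqrt(11 + 2)*12 = 63580801/2145696 - 14*sqrt(13)*12 = 63580801/2145696 - 168*sqrt(13)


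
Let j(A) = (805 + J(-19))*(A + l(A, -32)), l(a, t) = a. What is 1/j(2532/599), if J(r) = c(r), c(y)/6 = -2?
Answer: 599/4015752 ≈ 0.00014916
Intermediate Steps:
c(y) = -12 (c(y) = 6*(-2) = -12)
J(r) = -12
j(A) = 1586*A (j(A) = (805 - 12)*(A + A) = 793*(2*A) = 1586*A)
1/j(2532/599) = 1/(1586*(2532/599)) = 1/(4015752/599) = 599/4015752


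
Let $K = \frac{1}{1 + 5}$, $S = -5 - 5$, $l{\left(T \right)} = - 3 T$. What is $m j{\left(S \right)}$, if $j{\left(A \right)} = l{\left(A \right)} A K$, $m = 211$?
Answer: $-10550$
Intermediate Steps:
$S = -10$
$K = \frac{1}{6} \approx 0.16667$
$j{\left(A \right)} = - \frac{A^{2}}{2}$ ($j{\left(A \right)} = - 3 A A \frac{1}{6} = - 3 A^{2} \cdot \frac{1}{6} = - \frac{A^{2}}{2}$)
$m j{\left(S \right)} = 211 \left(- \frac{\left(-10\right)^{2}}{2}\right) = 211 \left(\left(- \frac{1}{2}\right) 100\right) = 211 \left(-50\right) = -10550$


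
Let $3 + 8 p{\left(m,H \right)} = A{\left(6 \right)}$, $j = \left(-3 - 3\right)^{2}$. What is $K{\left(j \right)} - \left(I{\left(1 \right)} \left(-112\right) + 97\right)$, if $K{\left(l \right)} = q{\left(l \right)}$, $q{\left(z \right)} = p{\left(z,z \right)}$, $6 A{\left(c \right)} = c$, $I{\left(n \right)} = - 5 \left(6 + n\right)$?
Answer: $- \frac{16069}{4} \approx -4017.3$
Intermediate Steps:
$I{\left(n \right)} = -30 - 5 n$
$A{\left(c \right)} = \frac{c}{6}$
$j = 36$ ($j = \left(-6\right)^{2} = 36$)
$p{\left(m,H \right)} = - \frac{1}{4}$ ($p{\left(m,H \right)} = - \frac{3}{8} + \frac{\frac{1}{6} \cdot 6}{8} = - \frac{3}{8} + \frac{1}{8} \cdot 1 = - \frac{3}{8} + \frac{1}{8} = - \frac{1}{4}$)
$q{\left(z \right)} = - \frac{1}{4}$
$K{\left(l \right)} = - \frac{1}{4}$
$K{\left(j \right)} - \left(I{\left(1 \right)} \left(-112\right) + 97\right) = - \frac{1}{4} - \left(\left(-30 - 5\right) \left(-112\right) + 97\right) = - \frac{1}{4} - \left(\left(-35\right) \left(-112\right) + 97\right) = - \frac{1}{4} - \left(3920 + 97\right) = - \frac{1}{4} - 4017 = - \frac{16069}{4}$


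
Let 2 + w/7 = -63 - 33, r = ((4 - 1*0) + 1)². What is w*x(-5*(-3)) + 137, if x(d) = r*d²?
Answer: -3858613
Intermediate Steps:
r = 25 (r = ((4 + 0) + 1)² = (4 + 1)² = 5² = 25)
w = -686 (w = -14 + 7*(-63 - 33) = -14 + 7*(-96) = -14 - 672 = -686)
x(d) = 25*d²
w*x(-5*(-3)) + 137 = -17150*(-5*(-3))² + 137 = -17150*15² + 137 = -17150*225 + 137 = -686*5625 + 137 = -3858750 + 137 = -3858613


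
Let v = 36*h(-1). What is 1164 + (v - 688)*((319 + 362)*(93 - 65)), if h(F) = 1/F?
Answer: -13804068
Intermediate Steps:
v = -36 (v = 36/(-1) = 36*(-1) = -36)
1164 + (v - 688)*((319 + 362)*(93 - 65)) = 1164 + (-36 - 688)*((319 + 362)*(93 - 65)) = 1164 - 493044*28 = 1164 - 724*19068 = 1164 - 13805232 = -13804068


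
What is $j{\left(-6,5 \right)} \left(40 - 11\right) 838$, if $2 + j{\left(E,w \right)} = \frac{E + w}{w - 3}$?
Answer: $-60755$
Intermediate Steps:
$j{\left(E,w \right)} = -2 + \frac{E + w}{-3 + w}$ ($j{\left(E,w \right)} = -2 + \frac{E + w}{w - 3} = -2 + \frac{E + w}{-3 + w}$)
$j{\left(-6,5 \right)} \left(40 - 11\right) 838 = \frac{6 - 6 - 5}{-3 + 5} \left(40 - 11\right) 838 = \frac{6 - 6 - 5}{2} \cdot 29 \cdot 838 = \frac{1}{2} \left(-5\right) 29 \cdot 838 = \left(- \frac{5}{2}\right) 29 \cdot 838 = \left(- \frac{145}{2}\right) 838 = -60755$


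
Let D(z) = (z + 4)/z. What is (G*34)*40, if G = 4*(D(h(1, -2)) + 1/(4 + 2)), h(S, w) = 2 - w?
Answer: 35360/3 ≈ 11787.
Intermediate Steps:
D(z) = (4 + z)/z
G = 26/3 (G = 4*((4 + (2 - 1*(-2)))/(2 - 1*(-2)) + 1/(4 + 2)) = 4*((4 + (2 + 2))/(2 + 2) + 1/6) = 4*((4 + 4)/4 + 1/6) = 4*((1/4)*8 + 1/6) = 4*(2 + 1/6) = 4*(13/6) = 26/3 ≈ 8.6667)
(G*34)*40 = ((26/3)*34)*40 = (884/3)*40 = 35360/3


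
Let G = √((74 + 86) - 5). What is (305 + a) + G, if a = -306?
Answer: -1 + √155 ≈ 11.450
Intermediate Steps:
G = √155 (G = √(160 - 5) = √155 ≈ 12.450)
(305 + a) + G = (305 - 306) + √155 = -1 + √155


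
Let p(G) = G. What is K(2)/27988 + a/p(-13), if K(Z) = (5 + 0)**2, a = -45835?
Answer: 1282830305/363844 ≈ 3525.8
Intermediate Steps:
K(Z) = 25 (K(Z) = 5**2 = 25)
K(2)/27988 + a/p(-13) = 25/27988 - 45835/(-13) = 25*(1/27988) - 45835*(-1/13) = 25/27988 + 45835/13 = 1282830305/363844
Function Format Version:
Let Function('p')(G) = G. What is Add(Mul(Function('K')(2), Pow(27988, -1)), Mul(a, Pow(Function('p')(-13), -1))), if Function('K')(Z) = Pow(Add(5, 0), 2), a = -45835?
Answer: Rational(1282830305, 363844) ≈ 3525.8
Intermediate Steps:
Function('K')(Z) = 25 (Function('K')(Z) = Pow(5, 2) = 25)
Add(Mul(Function('K')(2), Pow(27988, -1)), Mul(a, Pow(Function('p')(-13), -1))) = Add(Mul(25, Pow(27988, -1)), Mul(-45835, Pow(-13, -1))) = Add(Mul(25, Rational(1, 27988)), Mul(-45835, Rational(-1, 13))) = Add(Rational(25, 27988), Rational(45835, 13)) = Rational(1282830305, 363844)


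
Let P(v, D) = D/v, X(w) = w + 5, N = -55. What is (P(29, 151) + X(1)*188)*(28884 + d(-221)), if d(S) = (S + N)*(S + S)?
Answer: 4958237988/29 ≈ 1.7097e+8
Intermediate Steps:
X(w) = 5 + w
d(S) = 2*S*(-55 + S) (d(S) = (S - 55)*(S + S) = (-55 + S)*(2*S) = 2*S*(-55 + S))
(P(29, 151) + X(1)*188)*(28884 + d(-221)) = (151/29 + (5 + 1)*188)*(28884 + 2*(-221)*(-55 - 221)) = (151*(1/29) + 6*188)*(28884 + 2*(-221)*(-276)) = (151/29 + 1128)*(28884 + 121992) = (32863/29)*150876 = 4958237988/29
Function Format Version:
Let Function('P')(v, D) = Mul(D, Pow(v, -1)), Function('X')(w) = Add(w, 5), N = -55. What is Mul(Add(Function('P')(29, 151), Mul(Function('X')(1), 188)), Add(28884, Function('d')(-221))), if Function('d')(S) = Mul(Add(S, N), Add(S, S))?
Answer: Rational(4958237988, 29) ≈ 1.7097e+8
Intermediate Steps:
Function('X')(w) = Add(5, w)
Function('d')(S) = Mul(2, S, Add(-55, S)) (Function('d')(S) = Mul(Add(S, -55), Add(S, S)) = Mul(Add(-55, S), Mul(2, S)) = Mul(2, S, Add(-55, S)))
Mul(Add(Function('P')(29, 151), Mul(Function('X')(1), 188)), Add(28884, Function('d')(-221))) = Mul(Add(Mul(151, Pow(29, -1)), Mul(Add(5, 1), 188)), Add(28884, Mul(2, -221, Add(-55, -221)))) = Mul(Add(Mul(151, Rational(1, 29)), Mul(6, 188)), Add(28884, Mul(2, -221, -276))) = Mul(Add(Rational(151, 29), 1128), Add(28884, 121992)) = Mul(Rational(32863, 29), 150876) = Rational(4958237988, 29)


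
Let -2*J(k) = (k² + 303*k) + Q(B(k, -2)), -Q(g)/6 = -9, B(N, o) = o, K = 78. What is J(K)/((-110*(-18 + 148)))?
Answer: 7443/7150 ≈ 1.0410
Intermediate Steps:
Q(g) = 54 (Q(g) = -6*(-9) = 54)
J(k) = -27 - 303*k/2 - k²/2 (J(k) = -((k² + 303*k) + 54)/2 = -(54 + k² + 303*k)/2 = -27 - 303*k/2 - k²/2)
J(K)/((-110*(-18 + 148))) = (-27 - 303/2*78 - ½*78²)/((-110*(-18 + 148))) = (-27 - 11817 - ½*6084)/((-110*130)) = (-27 - 11817 - 3042)/(-14300) = -14886*(-1/14300) = 7443/7150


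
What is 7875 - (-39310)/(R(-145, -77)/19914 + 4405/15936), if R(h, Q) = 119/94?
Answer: 34377816009085/229102399 ≈ 1.5005e+5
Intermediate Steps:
R(h, Q) = 119/94 (R(h, Q) = 119*(1/94) = 119/94)
7875 - (-39310)/(R(-145, -77)/19914 + 4405/15936) = 7875 - (-39310)/((119/94)/19914 + 4405/15936) = 7875 - (-39310)/((119/94)*(1/19914) + 4405*(1/15936)) = 7875 - (-39310)/(119/1871916 + 4405/15936) = 7875 - (-39310)/229102399/828634816 = 7875 - (-39310)*828634816/229102399 = 7875 - 1*(-32573634616960/229102399) = 7875 + 32573634616960/229102399 = 34377816009085/229102399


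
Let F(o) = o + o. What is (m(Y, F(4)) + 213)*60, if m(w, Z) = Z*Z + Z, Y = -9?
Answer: 17100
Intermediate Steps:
F(o) = 2*o
m(w, Z) = Z + Z² (m(w, Z) = Z² + Z = Z + Z²)
(m(Y, F(4)) + 213)*60 = ((2*4)*(1 + 2*4) + 213)*60 = (8*(1 + 8) + 213)*60 = (8*9 + 213)*60 = (72 + 213)*60 = 285*60 = 17100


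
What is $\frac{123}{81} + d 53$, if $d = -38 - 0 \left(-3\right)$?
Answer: $- \frac{54337}{27} \approx -2012.5$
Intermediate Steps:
$d = -38$ ($d = -38 - 0 = -38 + 0 = -38$)
$\frac{123}{81} + d 53 = \frac{123}{81} - 2014 = 123 \cdot \frac{1}{81} - 2014 = \frac{41}{27} - 2014 = - \frac{54337}{27}$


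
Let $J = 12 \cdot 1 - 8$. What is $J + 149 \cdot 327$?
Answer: $48727$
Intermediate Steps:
$J = 4$ ($J = 12 - 8 = 4$)
$J + 149 \cdot 327 = 4 + 149 \cdot 327 = 4 + 48723 = 48727$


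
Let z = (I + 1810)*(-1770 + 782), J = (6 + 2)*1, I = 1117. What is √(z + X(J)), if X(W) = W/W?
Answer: 25*I*√4627 ≈ 1700.6*I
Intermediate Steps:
J = 8 (J = 8*1 = 8)
z = -2891876 (z = (1117 + 1810)*(-1770 + 782) = 2927*(-988) = -2891876)
X(W) = 1
√(z + X(J)) = √(-2891876 + 1) = √(-2891875) = 25*I*√4627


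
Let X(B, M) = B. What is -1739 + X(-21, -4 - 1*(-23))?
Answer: -1760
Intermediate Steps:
-1739 + X(-21, -4 - 1*(-23)) = -1739 - 21 = -1760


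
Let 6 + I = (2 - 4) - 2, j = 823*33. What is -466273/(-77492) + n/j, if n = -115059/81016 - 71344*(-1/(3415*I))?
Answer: 4379416341279795329/727850463466097400 ≈ 6.0169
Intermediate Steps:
j = 27159
I = -10 (I = -6 + ((2 - 4) - 2) = -6 + (-2 - 2) = -6 - 4 = -10)
n = -4854635177/1383348200 (n = -115059/81016 - 71344/((-10*(-3415))) = -115059*1/81016 - 71344/34150 = -115059/81016 - 71344*1/34150 = -115059/81016 - 35672/17075 = -4854635177/1383348200 ≈ -3.5093)
-466273/(-77492) + n/j = -466273/(-77492) - 4854635177/1383348200/27159 = -466273*(-1/77492) - 4854635177/1383348200*1/27159 = 466273/77492 - 4854635177/37570353763800 = 4379416341279795329/727850463466097400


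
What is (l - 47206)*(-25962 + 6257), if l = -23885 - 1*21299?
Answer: 1820544950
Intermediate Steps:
l = -45184 (l = -23885 - 21299 = -45184)
(l - 47206)*(-25962 + 6257) = (-45184 - 47206)*(-25962 + 6257) = -92390*(-19705) = 1820544950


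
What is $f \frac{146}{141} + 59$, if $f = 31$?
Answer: $\frac{12845}{141} \approx 91.099$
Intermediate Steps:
$f \frac{146}{141} + 59 = 31 \cdot \frac{146}{141} + 59 = \frac{4526}{141} + 59 = \frac{12845}{141}$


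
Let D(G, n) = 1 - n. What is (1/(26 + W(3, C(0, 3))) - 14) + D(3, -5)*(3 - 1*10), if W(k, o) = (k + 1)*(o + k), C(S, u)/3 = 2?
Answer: -3471/62 ≈ -55.984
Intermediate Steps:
C(S, u) = 6 (C(S, u) = 3*2 = 6)
W(k, o) = (1 + k)*(k + o)
(1/(26 + W(3, C(0, 3))) - 14) + D(3, -5)*(3 - 1*10) = (1/(26 + (3 + 6 + 3² + 3*6)) - 14) + (1 - 1*(-5))*(3 - 1*10) = (1/(26 + (3 + 6 + 9 + 18)) - 14) + (1 + 5)*(3 - 10) = (1/(26 + 36) - 14) + 6*(-7) = (1/62 - 14) - 42 = -867/62 - 42 = -3471/62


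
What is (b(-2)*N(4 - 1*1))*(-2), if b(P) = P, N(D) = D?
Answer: 12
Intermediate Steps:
(b(-2)*N(4 - 1*1))*(-2) = -2*(4 - 1*1)*(-2) = -2*(4 - 1)*(-2) = -2*3*(-2) = -6*(-2) = 12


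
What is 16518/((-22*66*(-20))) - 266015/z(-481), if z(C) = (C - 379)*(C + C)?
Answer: 6188121/25026430 ≈ 0.24726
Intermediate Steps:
z(C) = 2*C*(-379 + C) (z(C) = (-379 + C)*(2*C) = 2*C*(-379 + C))
16518/((-22*66*(-20))) - 266015/z(-481) = 16518/((-22*66*(-20))) - 266015*(-1/(962*(-379 - 481))) = 16518/((-1452*(-20))) - 266015/(2*(-481)*(-860)) = 16518/29040 - 266015/827320 = 16518*(1/29040) - 266015*1/827320 = 2753/4840 - 53203/165464 = 6188121/25026430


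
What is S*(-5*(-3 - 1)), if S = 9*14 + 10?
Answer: 2720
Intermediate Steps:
S = 136 (S = 126 + 10 = 136)
S*(-5*(-3 - 1)) = 136*(-5*(-3 - 1)) = 136*(-5*(-4)) = 136*20 = 2720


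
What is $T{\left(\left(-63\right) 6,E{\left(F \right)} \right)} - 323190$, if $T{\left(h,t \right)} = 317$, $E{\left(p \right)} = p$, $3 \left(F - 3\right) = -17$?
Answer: $-322873$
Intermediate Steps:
$F = - \frac{8}{3}$ ($F = 3 + \frac{1}{3} \left(-17\right) = 3 - \frac{17}{3} = - \frac{8}{3} \approx -2.6667$)
$T{\left(\left(-63\right) 6,E{\left(F \right)} \right)} - 323190 = 317 - 323190 = -322873$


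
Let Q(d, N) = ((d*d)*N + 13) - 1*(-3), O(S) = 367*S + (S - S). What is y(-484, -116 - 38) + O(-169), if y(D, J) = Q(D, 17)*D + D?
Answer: -1927528619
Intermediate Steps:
O(S) = 367*S (O(S) = 367*S + 0 = 367*S)
Q(d, N) = 16 + N*d**2 (Q(d, N) = (d**2*N + 13) + 3 = (N*d**2 + 13) + 3 = (13 + N*d**2) + 3 = 16 + N*d**2)
y(D, J) = D + D*(16 + 17*D**2) (y(D, J) = (16 + 17*D**2)*D + D = D*(16 + 17*D**2) + D = D + D*(16 + 17*D**2))
y(-484, -116 - 38) + O(-169) = 17*(-484)*(1 + (-484)**2) + 367*(-169) = 17*(-484)*(1 + 234256) - 62023 = 17*(-484)*234257 - 62023 = -1927466596 - 62023 = -1927528619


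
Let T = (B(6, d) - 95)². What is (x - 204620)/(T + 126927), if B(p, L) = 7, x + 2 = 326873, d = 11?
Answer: 122251/134671 ≈ 0.90777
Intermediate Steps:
x = 326871 (x = -2 + 326873 = 326871)
T = 7744 (T = (7 - 95)² = (-88)² = 7744)
(x - 204620)/(T + 126927) = (326871 - 204620)/(7744 + 126927) = 122251/134671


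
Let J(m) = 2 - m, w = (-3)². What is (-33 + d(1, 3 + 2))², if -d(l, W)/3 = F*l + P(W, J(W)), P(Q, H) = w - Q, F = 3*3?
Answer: 5184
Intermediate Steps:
w = 9
F = 9
P(Q, H) = 9 - Q
d(l, W) = -27 - 27*l + 3*W (d(l, W) = -3*(9*l + (9 - W)) = -3*(9 - W + 9*l) = -27 - 27*l + 3*W)
(-33 + d(1, 3 + 2))² = (-33 + (-27 - 27*1 + 3*(3 + 2)))² = (-33 + (-27 - 27 + 3*5))² = (-33 + (-27 - 27 + 15))² = (-33 - 39)² = (-72)² = 5184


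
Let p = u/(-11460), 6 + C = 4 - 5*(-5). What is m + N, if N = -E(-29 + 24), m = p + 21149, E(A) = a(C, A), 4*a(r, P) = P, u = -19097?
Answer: 121200481/5730 ≈ 21152.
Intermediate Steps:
C = 23 (C = -6 + (4 - 5*(-5)) = -6 + (4 + 25) = -6 + 29 = 23)
a(r, P) = P/4
p = 19097/11460 (p = -19097/(-11460) = -19097*(-1/11460) = 19097/11460 ≈ 1.6664)
E(A) = A/4
m = 242386637/11460 (m = 19097/11460 + 21149 = 242386637/11460 ≈ 21151.)
N = 5/4 (N = -(-29 + 24)/4 = -(-5)/4 = -1*(-5/4) = 5/4 ≈ 1.2500)
m + N = 242386637/11460 + 5/4 = 121200481/5730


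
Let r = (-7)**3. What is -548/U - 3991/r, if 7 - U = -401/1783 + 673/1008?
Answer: -290786608369/4042288271 ≈ -71.936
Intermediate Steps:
U = 11785097/1797264 (U = 7 - (-401/1783 + 673/1008) = 7 - 1*795751/1797264 = 7 - 795751/1797264 = 11785097/1797264 ≈ 6.5572)
r = -343
-548/U - 3991/r = -548/11785097/1797264 - 3991/(-343) = -548*1797264/11785097 - 3991*(-1/343) = -984900672/11785097 + 3991/343 = -290786608369/4042288271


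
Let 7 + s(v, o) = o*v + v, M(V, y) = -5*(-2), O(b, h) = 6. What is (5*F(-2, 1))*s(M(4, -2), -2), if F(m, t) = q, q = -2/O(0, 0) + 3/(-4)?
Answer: 1105/12 ≈ 92.083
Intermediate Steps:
M(V, y) = 10
s(v, o) = -7 + v + o*v (s(v, o) = -7 + (o*v + v) = -7 + (v + o*v) = -7 + v + o*v)
q = -13/12 (q = -2/6 + 3/(-4) = -2*⅙ + 3*(-¼) = -⅓ - ¾ = -13/12 ≈ -1.0833)
F(m, t) = -13/12
(5*F(-2, 1))*s(M(4, -2), -2) = (5*(-13/12))*(-7 + 10 - 2*10) = -65*(-7 + 10 - 20)/12 = -65/12*(-17) = 1105/12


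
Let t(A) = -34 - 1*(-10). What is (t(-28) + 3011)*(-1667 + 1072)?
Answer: -1777265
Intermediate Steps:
t(A) = -24 (t(A) = -34 + 10 = -24)
(t(-28) + 3011)*(-1667 + 1072) = (-24 + 3011)*(-1667 + 1072) = 2987*(-595) = -1777265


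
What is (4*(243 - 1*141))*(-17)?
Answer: -6936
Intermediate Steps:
(4*(243 - 1*141))*(-17) = (4*(243 - 141))*(-17) = (4*102)*(-17) = 408*(-17) = -6936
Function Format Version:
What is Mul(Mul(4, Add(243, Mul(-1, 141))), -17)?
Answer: -6936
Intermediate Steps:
Mul(Mul(4, Add(243, Mul(-1, 141))), -17) = Mul(Mul(4, Add(243, -141)), -17) = Mul(Mul(4, 102), -17) = Mul(408, -17) = -6936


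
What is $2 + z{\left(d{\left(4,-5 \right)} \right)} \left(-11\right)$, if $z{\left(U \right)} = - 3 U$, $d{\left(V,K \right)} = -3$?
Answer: $-97$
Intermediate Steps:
$2 + z{\left(d{\left(4,-5 \right)} \right)} \left(-11\right) = 2 + \left(-3\right) \left(-3\right) \left(-11\right) = 2 + 9 \left(-11\right) = 2 - 99 = -97$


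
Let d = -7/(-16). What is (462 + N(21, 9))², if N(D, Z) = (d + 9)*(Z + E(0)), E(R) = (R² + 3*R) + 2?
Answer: 81956809/256 ≈ 3.2014e+5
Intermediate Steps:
E(R) = 2 + R² + 3*R
d = 7/16 (d = -7*(-1/16) = 7/16 ≈ 0.43750)
N(D, Z) = 151/8 + 151*Z/16 (N(D, Z) = (7/16 + 9)*(Z + (2 + 0² + 3*0)) = 151*(Z + (2 + 0 + 0))/16 = 151*(Z + 2)/16 = 151*(2 + Z)/16 = 151/8 + 151*Z/16)
(462 + N(21, 9))² = (462 + (151/8 + (151/16)*9))² = (462 + (151/8 + 1359/16))² = (462 + 1661/16)² = (9053/16)² = 81956809/256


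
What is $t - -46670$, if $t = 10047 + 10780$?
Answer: $67497$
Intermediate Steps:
$t = 20827$
$t - -46670 = 20827 - -46670 = 20827 + 46670 = 67497$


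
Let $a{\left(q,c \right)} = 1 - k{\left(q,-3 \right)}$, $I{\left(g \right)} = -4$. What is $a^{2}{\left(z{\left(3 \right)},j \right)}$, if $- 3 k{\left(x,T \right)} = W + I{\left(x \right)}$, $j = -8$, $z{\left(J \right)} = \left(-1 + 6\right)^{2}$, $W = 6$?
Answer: $\frac{25}{9} \approx 2.7778$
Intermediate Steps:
$z{\left(J \right)} = 25$ ($z{\left(J \right)} = 5^{2} = 25$)
$k{\left(x,T \right)} = - \frac{2}{3}$ ($k{\left(x,T \right)} = - \frac{6 - 4}{3} = \left(- \frac{1}{3}\right) 2 = - \frac{2}{3}$)
$a{\left(q,c \right)} = \frac{5}{3}$ ($a{\left(q,c \right)} = 1 - - \frac{2}{3} = 1 + \frac{2}{3} = \frac{5}{3}$)
$a^{2}{\left(z{\left(3 \right)},j \right)} = \left(\frac{5}{3}\right)^{2} = \frac{25}{9}$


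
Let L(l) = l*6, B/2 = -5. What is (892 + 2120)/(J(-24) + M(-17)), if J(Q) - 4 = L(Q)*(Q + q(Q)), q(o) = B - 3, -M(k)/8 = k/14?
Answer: 1757/3116 ≈ 0.56386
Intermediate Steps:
B = -10 (B = 2*(-5) = -10)
M(k) = -4*k/7 (M(k) = -8*k/14 = -4*k/7)
L(l) = 6*l
q(o) = -13 (q(o) = -10 - 3 = -13)
J(Q) = 4 + 6*Q*(-13 + Q) (J(Q) = 4 + (6*Q)*(Q - 13) = 4 + (6*Q)*(-13 + Q) = 4 + 6*Q*(-13 + Q))
(892 + 2120)/(J(-24) + M(-17)) = (892 + 2120)/((4 - 78*(-24) + 6*(-24)²) - 4/7*(-17)) = 3012/((4 + 1872 + 6*576) + 68/7) = 3012/((4 + 1872 + 3456) + 68/7) = 3012/(5332 + 68/7) = 3012/(37392/7) = 3012*(7/37392) = 1757/3116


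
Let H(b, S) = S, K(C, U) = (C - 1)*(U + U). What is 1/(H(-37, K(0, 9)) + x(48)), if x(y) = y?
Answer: 1/30 ≈ 0.033333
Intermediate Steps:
K(C, U) = 2*U*(-1 + C) (K(C, U) = (-1 + C)*(2*U) = 2*U*(-1 + C))
1/(H(-37, K(0, 9)) + x(48)) = 1/(2*9*(-1 + 0) + 48) = 1/(2*9*(-1) + 48) = 1/(-18 + 48) = 1/30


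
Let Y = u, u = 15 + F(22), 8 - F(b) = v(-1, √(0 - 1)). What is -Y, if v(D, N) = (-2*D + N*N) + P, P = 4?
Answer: -18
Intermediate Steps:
v(D, N) = 4 + N² - 2*D (v(D, N) = (-2*D + N*N) + 4 = (-2*D + N²) + 4 = (N² - 2*D) + 4 = 4 + N² - 2*D)
F(b) = 3 (F(b) = 8 - (4 + (√(0 - 1))² - 2*(-1)) = 8 - (4 + (√(-1))² + 2) = 8 - (4 + I² + 2) = 8 - (4 - 1 + 2) = 8 - 1*5 = 8 - 5 = 3)
u = 18 (u = 15 + 3 = 18)
Y = 18
-Y = -1*18 = -18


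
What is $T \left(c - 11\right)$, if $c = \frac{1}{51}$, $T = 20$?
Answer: $- \frac{11200}{51} \approx -219.61$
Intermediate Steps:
$c = \frac{1}{51} \approx 0.019608$
$T \left(c - 11\right) = 20 \left(\frac{1}{51} - 11\right) = 20 \left(- \frac{560}{51}\right) = - \frac{11200}{51}$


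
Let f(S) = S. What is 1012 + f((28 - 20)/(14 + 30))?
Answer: 11134/11 ≈ 1012.2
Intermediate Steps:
1012 + f((28 - 20)/(14 + 30)) = 1012 + (28 - 20)/(14 + 30) = 1012 + 8/44 = 1012 + 8*(1/44) = 1012 + 2/11 = 11134/11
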